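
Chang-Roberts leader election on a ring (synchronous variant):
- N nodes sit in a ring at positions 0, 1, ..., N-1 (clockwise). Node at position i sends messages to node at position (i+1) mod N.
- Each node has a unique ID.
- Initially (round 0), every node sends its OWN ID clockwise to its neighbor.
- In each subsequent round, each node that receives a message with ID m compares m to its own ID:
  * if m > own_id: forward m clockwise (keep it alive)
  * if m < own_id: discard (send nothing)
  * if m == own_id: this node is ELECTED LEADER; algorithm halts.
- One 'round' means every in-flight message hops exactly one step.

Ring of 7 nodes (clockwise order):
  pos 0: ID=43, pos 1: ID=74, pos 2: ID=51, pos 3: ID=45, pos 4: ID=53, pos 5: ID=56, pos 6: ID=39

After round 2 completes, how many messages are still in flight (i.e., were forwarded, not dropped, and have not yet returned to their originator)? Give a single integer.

Answer: 2

Derivation:
Round 1: pos1(id74) recv 43: drop; pos2(id51) recv 74: fwd; pos3(id45) recv 51: fwd; pos4(id53) recv 45: drop; pos5(id56) recv 53: drop; pos6(id39) recv 56: fwd; pos0(id43) recv 39: drop
Round 2: pos3(id45) recv 74: fwd; pos4(id53) recv 51: drop; pos0(id43) recv 56: fwd
After round 2: 2 messages still in flight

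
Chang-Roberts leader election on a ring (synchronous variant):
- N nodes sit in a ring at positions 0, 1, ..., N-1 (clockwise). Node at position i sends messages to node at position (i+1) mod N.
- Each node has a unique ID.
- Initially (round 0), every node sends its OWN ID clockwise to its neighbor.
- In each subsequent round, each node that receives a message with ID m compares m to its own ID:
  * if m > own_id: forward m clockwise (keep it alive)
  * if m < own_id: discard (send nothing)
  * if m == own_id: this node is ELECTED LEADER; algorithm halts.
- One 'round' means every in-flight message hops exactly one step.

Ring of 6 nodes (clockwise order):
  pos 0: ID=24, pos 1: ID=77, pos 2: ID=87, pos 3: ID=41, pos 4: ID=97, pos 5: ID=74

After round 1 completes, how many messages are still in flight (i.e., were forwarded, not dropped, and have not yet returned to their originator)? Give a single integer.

Round 1: pos1(id77) recv 24: drop; pos2(id87) recv 77: drop; pos3(id41) recv 87: fwd; pos4(id97) recv 41: drop; pos5(id74) recv 97: fwd; pos0(id24) recv 74: fwd
After round 1: 3 messages still in flight

Answer: 3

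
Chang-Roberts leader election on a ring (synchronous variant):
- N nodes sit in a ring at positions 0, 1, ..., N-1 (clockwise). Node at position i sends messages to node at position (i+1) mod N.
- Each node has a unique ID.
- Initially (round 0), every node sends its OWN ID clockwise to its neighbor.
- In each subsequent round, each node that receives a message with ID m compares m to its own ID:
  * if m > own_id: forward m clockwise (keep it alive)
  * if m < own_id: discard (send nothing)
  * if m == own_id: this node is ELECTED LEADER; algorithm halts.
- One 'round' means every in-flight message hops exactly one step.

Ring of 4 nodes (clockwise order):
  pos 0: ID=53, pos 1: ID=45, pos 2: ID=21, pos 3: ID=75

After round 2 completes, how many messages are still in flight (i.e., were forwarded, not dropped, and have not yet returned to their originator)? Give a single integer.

Round 1: pos1(id45) recv 53: fwd; pos2(id21) recv 45: fwd; pos3(id75) recv 21: drop; pos0(id53) recv 75: fwd
Round 2: pos2(id21) recv 53: fwd; pos3(id75) recv 45: drop; pos1(id45) recv 75: fwd
After round 2: 2 messages still in flight

Answer: 2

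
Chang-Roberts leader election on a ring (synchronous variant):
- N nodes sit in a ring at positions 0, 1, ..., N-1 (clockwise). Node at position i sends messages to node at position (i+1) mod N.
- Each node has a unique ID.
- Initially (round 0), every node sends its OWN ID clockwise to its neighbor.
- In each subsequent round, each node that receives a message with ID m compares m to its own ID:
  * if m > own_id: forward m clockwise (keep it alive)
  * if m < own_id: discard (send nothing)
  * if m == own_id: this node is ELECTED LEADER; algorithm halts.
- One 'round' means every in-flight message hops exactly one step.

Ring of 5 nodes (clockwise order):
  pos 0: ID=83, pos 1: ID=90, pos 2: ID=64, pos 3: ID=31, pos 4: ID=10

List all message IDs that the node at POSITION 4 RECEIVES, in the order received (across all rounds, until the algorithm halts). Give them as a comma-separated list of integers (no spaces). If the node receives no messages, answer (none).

Round 1: pos1(id90) recv 83: drop; pos2(id64) recv 90: fwd; pos3(id31) recv 64: fwd; pos4(id10) recv 31: fwd; pos0(id83) recv 10: drop
Round 2: pos3(id31) recv 90: fwd; pos4(id10) recv 64: fwd; pos0(id83) recv 31: drop
Round 3: pos4(id10) recv 90: fwd; pos0(id83) recv 64: drop
Round 4: pos0(id83) recv 90: fwd
Round 5: pos1(id90) recv 90: ELECTED

Answer: 31,64,90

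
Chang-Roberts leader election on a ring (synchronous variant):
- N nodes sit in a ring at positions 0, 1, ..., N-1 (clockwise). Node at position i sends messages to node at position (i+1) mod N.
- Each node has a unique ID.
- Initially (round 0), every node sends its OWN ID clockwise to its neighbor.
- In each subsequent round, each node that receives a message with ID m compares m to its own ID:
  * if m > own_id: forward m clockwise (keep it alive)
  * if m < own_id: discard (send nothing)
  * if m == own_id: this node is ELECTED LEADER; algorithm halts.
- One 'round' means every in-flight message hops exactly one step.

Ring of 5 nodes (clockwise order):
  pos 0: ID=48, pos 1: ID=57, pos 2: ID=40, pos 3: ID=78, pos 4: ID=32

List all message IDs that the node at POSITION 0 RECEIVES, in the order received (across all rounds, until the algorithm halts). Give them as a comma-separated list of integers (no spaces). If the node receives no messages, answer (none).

Answer: 32,78

Derivation:
Round 1: pos1(id57) recv 48: drop; pos2(id40) recv 57: fwd; pos3(id78) recv 40: drop; pos4(id32) recv 78: fwd; pos0(id48) recv 32: drop
Round 2: pos3(id78) recv 57: drop; pos0(id48) recv 78: fwd
Round 3: pos1(id57) recv 78: fwd
Round 4: pos2(id40) recv 78: fwd
Round 5: pos3(id78) recv 78: ELECTED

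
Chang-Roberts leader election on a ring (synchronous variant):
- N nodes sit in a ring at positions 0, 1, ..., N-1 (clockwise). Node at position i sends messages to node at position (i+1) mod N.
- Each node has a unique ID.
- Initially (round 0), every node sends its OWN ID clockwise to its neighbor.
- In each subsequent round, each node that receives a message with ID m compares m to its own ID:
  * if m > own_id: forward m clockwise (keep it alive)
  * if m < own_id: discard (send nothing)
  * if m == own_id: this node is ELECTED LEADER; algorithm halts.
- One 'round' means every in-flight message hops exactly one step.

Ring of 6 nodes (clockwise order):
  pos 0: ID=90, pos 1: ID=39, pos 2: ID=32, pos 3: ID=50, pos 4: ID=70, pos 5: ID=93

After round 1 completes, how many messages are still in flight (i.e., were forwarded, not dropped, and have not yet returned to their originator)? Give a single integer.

Answer: 3

Derivation:
Round 1: pos1(id39) recv 90: fwd; pos2(id32) recv 39: fwd; pos3(id50) recv 32: drop; pos4(id70) recv 50: drop; pos5(id93) recv 70: drop; pos0(id90) recv 93: fwd
After round 1: 3 messages still in flight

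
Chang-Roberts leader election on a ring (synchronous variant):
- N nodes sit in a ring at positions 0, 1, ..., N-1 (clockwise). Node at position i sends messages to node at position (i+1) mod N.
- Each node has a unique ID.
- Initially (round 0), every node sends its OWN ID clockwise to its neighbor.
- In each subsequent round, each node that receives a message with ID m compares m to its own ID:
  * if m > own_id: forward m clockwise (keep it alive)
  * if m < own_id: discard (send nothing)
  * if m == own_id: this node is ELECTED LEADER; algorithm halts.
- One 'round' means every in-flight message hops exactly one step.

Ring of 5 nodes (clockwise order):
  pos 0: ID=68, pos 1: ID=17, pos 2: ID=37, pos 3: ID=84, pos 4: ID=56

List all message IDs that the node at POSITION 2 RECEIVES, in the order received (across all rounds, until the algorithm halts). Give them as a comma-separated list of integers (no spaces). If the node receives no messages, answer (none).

Answer: 17,68,84

Derivation:
Round 1: pos1(id17) recv 68: fwd; pos2(id37) recv 17: drop; pos3(id84) recv 37: drop; pos4(id56) recv 84: fwd; pos0(id68) recv 56: drop
Round 2: pos2(id37) recv 68: fwd; pos0(id68) recv 84: fwd
Round 3: pos3(id84) recv 68: drop; pos1(id17) recv 84: fwd
Round 4: pos2(id37) recv 84: fwd
Round 5: pos3(id84) recv 84: ELECTED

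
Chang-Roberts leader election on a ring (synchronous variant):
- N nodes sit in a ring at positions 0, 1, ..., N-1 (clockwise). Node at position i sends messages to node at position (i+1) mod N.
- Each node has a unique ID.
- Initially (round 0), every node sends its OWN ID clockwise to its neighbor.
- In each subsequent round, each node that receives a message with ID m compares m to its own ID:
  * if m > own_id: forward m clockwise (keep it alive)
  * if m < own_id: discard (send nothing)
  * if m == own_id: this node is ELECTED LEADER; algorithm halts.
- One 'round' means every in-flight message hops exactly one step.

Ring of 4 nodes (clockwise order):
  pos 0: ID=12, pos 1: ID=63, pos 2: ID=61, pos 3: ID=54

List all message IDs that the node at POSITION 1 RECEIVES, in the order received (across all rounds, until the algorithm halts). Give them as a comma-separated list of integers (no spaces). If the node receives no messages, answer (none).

Answer: 12,54,61,63

Derivation:
Round 1: pos1(id63) recv 12: drop; pos2(id61) recv 63: fwd; pos3(id54) recv 61: fwd; pos0(id12) recv 54: fwd
Round 2: pos3(id54) recv 63: fwd; pos0(id12) recv 61: fwd; pos1(id63) recv 54: drop
Round 3: pos0(id12) recv 63: fwd; pos1(id63) recv 61: drop
Round 4: pos1(id63) recv 63: ELECTED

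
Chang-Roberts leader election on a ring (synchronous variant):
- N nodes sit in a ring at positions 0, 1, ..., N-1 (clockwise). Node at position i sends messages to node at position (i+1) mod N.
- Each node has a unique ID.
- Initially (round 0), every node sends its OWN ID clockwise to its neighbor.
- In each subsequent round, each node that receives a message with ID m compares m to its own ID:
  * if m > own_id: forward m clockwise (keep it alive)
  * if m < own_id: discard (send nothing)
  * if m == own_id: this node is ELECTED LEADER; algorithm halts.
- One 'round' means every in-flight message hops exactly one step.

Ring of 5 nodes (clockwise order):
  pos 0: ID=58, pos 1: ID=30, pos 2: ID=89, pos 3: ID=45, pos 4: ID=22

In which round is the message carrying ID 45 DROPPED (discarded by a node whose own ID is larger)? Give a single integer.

Answer: 2

Derivation:
Round 1: pos1(id30) recv 58: fwd; pos2(id89) recv 30: drop; pos3(id45) recv 89: fwd; pos4(id22) recv 45: fwd; pos0(id58) recv 22: drop
Round 2: pos2(id89) recv 58: drop; pos4(id22) recv 89: fwd; pos0(id58) recv 45: drop
Round 3: pos0(id58) recv 89: fwd
Round 4: pos1(id30) recv 89: fwd
Round 5: pos2(id89) recv 89: ELECTED
Message ID 45 originates at pos 3; dropped at pos 0 in round 2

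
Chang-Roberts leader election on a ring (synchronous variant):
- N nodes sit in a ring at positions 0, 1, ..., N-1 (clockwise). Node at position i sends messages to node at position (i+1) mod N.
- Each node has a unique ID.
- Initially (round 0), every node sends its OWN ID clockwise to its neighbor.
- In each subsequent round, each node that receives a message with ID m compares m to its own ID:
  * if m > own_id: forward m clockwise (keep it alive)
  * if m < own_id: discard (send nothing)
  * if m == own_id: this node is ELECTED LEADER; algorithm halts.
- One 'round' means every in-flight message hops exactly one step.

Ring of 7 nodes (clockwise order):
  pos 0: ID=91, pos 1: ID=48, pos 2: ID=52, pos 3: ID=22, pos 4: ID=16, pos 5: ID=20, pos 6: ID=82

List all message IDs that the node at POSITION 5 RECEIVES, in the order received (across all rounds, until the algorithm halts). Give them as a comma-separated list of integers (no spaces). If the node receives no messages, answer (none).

Answer: 16,22,52,91

Derivation:
Round 1: pos1(id48) recv 91: fwd; pos2(id52) recv 48: drop; pos3(id22) recv 52: fwd; pos4(id16) recv 22: fwd; pos5(id20) recv 16: drop; pos6(id82) recv 20: drop; pos0(id91) recv 82: drop
Round 2: pos2(id52) recv 91: fwd; pos4(id16) recv 52: fwd; pos5(id20) recv 22: fwd
Round 3: pos3(id22) recv 91: fwd; pos5(id20) recv 52: fwd; pos6(id82) recv 22: drop
Round 4: pos4(id16) recv 91: fwd; pos6(id82) recv 52: drop
Round 5: pos5(id20) recv 91: fwd
Round 6: pos6(id82) recv 91: fwd
Round 7: pos0(id91) recv 91: ELECTED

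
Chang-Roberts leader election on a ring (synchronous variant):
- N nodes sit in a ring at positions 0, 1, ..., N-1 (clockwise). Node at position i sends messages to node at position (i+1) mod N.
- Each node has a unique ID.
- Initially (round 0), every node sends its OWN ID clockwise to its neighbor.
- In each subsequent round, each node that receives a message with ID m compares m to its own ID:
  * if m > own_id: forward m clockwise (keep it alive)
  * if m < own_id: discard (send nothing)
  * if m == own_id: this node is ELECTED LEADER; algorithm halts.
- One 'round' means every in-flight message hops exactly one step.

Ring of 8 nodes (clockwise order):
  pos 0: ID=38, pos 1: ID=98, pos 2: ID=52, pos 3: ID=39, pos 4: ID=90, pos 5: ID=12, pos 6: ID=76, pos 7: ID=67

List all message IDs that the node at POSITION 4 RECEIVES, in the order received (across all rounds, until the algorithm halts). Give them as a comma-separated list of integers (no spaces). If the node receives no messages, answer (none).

Round 1: pos1(id98) recv 38: drop; pos2(id52) recv 98: fwd; pos3(id39) recv 52: fwd; pos4(id90) recv 39: drop; pos5(id12) recv 90: fwd; pos6(id76) recv 12: drop; pos7(id67) recv 76: fwd; pos0(id38) recv 67: fwd
Round 2: pos3(id39) recv 98: fwd; pos4(id90) recv 52: drop; pos6(id76) recv 90: fwd; pos0(id38) recv 76: fwd; pos1(id98) recv 67: drop
Round 3: pos4(id90) recv 98: fwd; pos7(id67) recv 90: fwd; pos1(id98) recv 76: drop
Round 4: pos5(id12) recv 98: fwd; pos0(id38) recv 90: fwd
Round 5: pos6(id76) recv 98: fwd; pos1(id98) recv 90: drop
Round 6: pos7(id67) recv 98: fwd
Round 7: pos0(id38) recv 98: fwd
Round 8: pos1(id98) recv 98: ELECTED

Answer: 39,52,98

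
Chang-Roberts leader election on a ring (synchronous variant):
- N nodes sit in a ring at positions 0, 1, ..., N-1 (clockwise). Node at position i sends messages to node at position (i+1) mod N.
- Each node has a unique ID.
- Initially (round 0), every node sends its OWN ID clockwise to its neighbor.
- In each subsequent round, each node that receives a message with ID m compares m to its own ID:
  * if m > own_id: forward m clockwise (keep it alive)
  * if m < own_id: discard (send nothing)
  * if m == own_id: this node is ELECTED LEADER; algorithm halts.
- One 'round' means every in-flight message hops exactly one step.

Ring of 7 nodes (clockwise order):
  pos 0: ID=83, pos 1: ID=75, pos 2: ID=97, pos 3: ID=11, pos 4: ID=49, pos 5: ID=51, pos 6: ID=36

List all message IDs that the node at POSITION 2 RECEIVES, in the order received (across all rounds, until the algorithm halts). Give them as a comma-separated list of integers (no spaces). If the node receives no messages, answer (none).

Answer: 75,83,97

Derivation:
Round 1: pos1(id75) recv 83: fwd; pos2(id97) recv 75: drop; pos3(id11) recv 97: fwd; pos4(id49) recv 11: drop; pos5(id51) recv 49: drop; pos6(id36) recv 51: fwd; pos0(id83) recv 36: drop
Round 2: pos2(id97) recv 83: drop; pos4(id49) recv 97: fwd; pos0(id83) recv 51: drop
Round 3: pos5(id51) recv 97: fwd
Round 4: pos6(id36) recv 97: fwd
Round 5: pos0(id83) recv 97: fwd
Round 6: pos1(id75) recv 97: fwd
Round 7: pos2(id97) recv 97: ELECTED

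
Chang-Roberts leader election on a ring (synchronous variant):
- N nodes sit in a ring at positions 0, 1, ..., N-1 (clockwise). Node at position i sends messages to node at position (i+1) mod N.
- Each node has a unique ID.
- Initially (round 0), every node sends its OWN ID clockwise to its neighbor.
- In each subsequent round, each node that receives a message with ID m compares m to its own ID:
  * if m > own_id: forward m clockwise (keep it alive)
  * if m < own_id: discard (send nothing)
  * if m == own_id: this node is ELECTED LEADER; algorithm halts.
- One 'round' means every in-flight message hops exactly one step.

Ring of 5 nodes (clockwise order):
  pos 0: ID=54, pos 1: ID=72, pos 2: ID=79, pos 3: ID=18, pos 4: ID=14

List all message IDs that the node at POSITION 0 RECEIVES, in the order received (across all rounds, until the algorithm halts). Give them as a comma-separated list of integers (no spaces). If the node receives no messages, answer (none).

Answer: 14,18,79

Derivation:
Round 1: pos1(id72) recv 54: drop; pos2(id79) recv 72: drop; pos3(id18) recv 79: fwd; pos4(id14) recv 18: fwd; pos0(id54) recv 14: drop
Round 2: pos4(id14) recv 79: fwd; pos0(id54) recv 18: drop
Round 3: pos0(id54) recv 79: fwd
Round 4: pos1(id72) recv 79: fwd
Round 5: pos2(id79) recv 79: ELECTED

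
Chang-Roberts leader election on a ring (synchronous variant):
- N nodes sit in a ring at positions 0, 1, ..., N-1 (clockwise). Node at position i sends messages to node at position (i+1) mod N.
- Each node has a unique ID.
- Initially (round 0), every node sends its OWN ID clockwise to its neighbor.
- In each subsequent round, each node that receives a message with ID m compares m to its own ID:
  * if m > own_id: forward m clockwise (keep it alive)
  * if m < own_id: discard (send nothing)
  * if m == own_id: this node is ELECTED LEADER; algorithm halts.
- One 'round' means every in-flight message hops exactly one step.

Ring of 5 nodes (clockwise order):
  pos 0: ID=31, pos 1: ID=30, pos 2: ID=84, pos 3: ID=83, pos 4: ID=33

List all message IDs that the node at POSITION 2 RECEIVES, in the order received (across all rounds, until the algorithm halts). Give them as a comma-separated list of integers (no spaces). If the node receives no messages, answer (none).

Answer: 30,31,33,83,84

Derivation:
Round 1: pos1(id30) recv 31: fwd; pos2(id84) recv 30: drop; pos3(id83) recv 84: fwd; pos4(id33) recv 83: fwd; pos0(id31) recv 33: fwd
Round 2: pos2(id84) recv 31: drop; pos4(id33) recv 84: fwd; pos0(id31) recv 83: fwd; pos1(id30) recv 33: fwd
Round 3: pos0(id31) recv 84: fwd; pos1(id30) recv 83: fwd; pos2(id84) recv 33: drop
Round 4: pos1(id30) recv 84: fwd; pos2(id84) recv 83: drop
Round 5: pos2(id84) recv 84: ELECTED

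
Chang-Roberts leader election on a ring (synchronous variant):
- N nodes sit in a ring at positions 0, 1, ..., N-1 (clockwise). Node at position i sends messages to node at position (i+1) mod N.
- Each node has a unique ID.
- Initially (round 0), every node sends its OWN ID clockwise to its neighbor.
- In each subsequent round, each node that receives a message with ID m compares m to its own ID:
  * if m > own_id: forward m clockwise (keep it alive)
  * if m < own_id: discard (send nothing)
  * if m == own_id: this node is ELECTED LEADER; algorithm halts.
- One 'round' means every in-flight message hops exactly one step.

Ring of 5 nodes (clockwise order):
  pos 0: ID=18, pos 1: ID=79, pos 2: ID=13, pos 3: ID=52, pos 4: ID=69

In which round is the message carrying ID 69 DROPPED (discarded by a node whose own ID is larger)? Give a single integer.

Answer: 2

Derivation:
Round 1: pos1(id79) recv 18: drop; pos2(id13) recv 79: fwd; pos3(id52) recv 13: drop; pos4(id69) recv 52: drop; pos0(id18) recv 69: fwd
Round 2: pos3(id52) recv 79: fwd; pos1(id79) recv 69: drop
Round 3: pos4(id69) recv 79: fwd
Round 4: pos0(id18) recv 79: fwd
Round 5: pos1(id79) recv 79: ELECTED
Message ID 69 originates at pos 4; dropped at pos 1 in round 2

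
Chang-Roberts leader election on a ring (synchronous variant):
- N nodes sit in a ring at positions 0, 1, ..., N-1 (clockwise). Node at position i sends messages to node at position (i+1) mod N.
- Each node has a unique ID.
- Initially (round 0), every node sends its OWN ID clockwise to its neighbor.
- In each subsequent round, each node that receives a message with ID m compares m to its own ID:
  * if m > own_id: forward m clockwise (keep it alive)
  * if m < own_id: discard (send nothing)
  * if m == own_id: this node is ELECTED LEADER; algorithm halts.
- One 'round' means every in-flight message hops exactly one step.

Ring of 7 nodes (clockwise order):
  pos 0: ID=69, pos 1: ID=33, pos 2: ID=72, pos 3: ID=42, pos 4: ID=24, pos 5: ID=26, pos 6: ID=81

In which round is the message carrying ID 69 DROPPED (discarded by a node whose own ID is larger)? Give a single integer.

Round 1: pos1(id33) recv 69: fwd; pos2(id72) recv 33: drop; pos3(id42) recv 72: fwd; pos4(id24) recv 42: fwd; pos5(id26) recv 24: drop; pos6(id81) recv 26: drop; pos0(id69) recv 81: fwd
Round 2: pos2(id72) recv 69: drop; pos4(id24) recv 72: fwd; pos5(id26) recv 42: fwd; pos1(id33) recv 81: fwd
Round 3: pos5(id26) recv 72: fwd; pos6(id81) recv 42: drop; pos2(id72) recv 81: fwd
Round 4: pos6(id81) recv 72: drop; pos3(id42) recv 81: fwd
Round 5: pos4(id24) recv 81: fwd
Round 6: pos5(id26) recv 81: fwd
Round 7: pos6(id81) recv 81: ELECTED
Message ID 69 originates at pos 0; dropped at pos 2 in round 2

Answer: 2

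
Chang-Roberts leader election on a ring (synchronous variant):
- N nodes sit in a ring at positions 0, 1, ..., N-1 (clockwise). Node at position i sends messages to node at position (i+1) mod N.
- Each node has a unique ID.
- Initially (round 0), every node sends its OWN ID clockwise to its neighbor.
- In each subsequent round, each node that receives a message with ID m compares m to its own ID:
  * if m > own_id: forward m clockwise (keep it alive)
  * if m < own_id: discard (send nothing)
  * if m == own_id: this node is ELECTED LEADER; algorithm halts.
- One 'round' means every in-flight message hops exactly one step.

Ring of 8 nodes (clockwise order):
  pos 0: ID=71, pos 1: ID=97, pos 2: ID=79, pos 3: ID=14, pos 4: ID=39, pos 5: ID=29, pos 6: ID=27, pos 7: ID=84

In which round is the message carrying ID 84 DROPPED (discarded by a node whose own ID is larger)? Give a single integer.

Answer: 2

Derivation:
Round 1: pos1(id97) recv 71: drop; pos2(id79) recv 97: fwd; pos3(id14) recv 79: fwd; pos4(id39) recv 14: drop; pos5(id29) recv 39: fwd; pos6(id27) recv 29: fwd; pos7(id84) recv 27: drop; pos0(id71) recv 84: fwd
Round 2: pos3(id14) recv 97: fwd; pos4(id39) recv 79: fwd; pos6(id27) recv 39: fwd; pos7(id84) recv 29: drop; pos1(id97) recv 84: drop
Round 3: pos4(id39) recv 97: fwd; pos5(id29) recv 79: fwd; pos7(id84) recv 39: drop
Round 4: pos5(id29) recv 97: fwd; pos6(id27) recv 79: fwd
Round 5: pos6(id27) recv 97: fwd; pos7(id84) recv 79: drop
Round 6: pos7(id84) recv 97: fwd
Round 7: pos0(id71) recv 97: fwd
Round 8: pos1(id97) recv 97: ELECTED
Message ID 84 originates at pos 7; dropped at pos 1 in round 2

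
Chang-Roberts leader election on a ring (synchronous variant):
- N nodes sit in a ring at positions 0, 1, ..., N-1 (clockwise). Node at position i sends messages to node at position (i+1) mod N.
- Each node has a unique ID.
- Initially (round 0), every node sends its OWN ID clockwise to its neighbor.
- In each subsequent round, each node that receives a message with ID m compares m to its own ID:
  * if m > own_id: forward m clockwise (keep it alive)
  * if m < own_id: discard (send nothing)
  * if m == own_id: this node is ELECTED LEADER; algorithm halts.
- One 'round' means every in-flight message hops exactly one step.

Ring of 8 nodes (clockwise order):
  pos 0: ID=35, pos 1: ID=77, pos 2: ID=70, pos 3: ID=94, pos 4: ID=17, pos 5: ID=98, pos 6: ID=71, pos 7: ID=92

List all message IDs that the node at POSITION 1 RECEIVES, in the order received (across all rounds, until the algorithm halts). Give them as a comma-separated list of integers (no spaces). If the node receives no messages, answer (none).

Answer: 35,92,98

Derivation:
Round 1: pos1(id77) recv 35: drop; pos2(id70) recv 77: fwd; pos3(id94) recv 70: drop; pos4(id17) recv 94: fwd; pos5(id98) recv 17: drop; pos6(id71) recv 98: fwd; pos7(id92) recv 71: drop; pos0(id35) recv 92: fwd
Round 2: pos3(id94) recv 77: drop; pos5(id98) recv 94: drop; pos7(id92) recv 98: fwd; pos1(id77) recv 92: fwd
Round 3: pos0(id35) recv 98: fwd; pos2(id70) recv 92: fwd
Round 4: pos1(id77) recv 98: fwd; pos3(id94) recv 92: drop
Round 5: pos2(id70) recv 98: fwd
Round 6: pos3(id94) recv 98: fwd
Round 7: pos4(id17) recv 98: fwd
Round 8: pos5(id98) recv 98: ELECTED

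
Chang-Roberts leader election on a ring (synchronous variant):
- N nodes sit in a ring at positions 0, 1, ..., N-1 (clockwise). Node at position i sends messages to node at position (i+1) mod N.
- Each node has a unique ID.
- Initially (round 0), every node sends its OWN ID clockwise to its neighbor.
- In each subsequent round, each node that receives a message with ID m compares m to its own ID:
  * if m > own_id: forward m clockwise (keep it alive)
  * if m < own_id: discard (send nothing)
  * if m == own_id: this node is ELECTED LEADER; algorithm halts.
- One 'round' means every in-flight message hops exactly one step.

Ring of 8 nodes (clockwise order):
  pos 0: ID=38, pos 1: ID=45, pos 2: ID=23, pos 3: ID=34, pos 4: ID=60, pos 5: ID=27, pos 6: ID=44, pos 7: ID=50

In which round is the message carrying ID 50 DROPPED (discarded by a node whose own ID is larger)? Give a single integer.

Answer: 5

Derivation:
Round 1: pos1(id45) recv 38: drop; pos2(id23) recv 45: fwd; pos3(id34) recv 23: drop; pos4(id60) recv 34: drop; pos5(id27) recv 60: fwd; pos6(id44) recv 27: drop; pos7(id50) recv 44: drop; pos0(id38) recv 50: fwd
Round 2: pos3(id34) recv 45: fwd; pos6(id44) recv 60: fwd; pos1(id45) recv 50: fwd
Round 3: pos4(id60) recv 45: drop; pos7(id50) recv 60: fwd; pos2(id23) recv 50: fwd
Round 4: pos0(id38) recv 60: fwd; pos3(id34) recv 50: fwd
Round 5: pos1(id45) recv 60: fwd; pos4(id60) recv 50: drop
Round 6: pos2(id23) recv 60: fwd
Round 7: pos3(id34) recv 60: fwd
Round 8: pos4(id60) recv 60: ELECTED
Message ID 50 originates at pos 7; dropped at pos 4 in round 5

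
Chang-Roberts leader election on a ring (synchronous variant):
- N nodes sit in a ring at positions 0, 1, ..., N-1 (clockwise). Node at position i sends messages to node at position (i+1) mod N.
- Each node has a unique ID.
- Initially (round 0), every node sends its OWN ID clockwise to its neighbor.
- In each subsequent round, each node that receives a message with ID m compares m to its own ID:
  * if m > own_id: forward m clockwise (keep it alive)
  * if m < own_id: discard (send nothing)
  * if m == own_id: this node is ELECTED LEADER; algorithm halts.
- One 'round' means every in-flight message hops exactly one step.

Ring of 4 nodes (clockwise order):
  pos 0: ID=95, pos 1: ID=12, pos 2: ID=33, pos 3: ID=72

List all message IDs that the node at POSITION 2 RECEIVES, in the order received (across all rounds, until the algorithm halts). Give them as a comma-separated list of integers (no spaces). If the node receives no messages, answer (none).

Answer: 12,95

Derivation:
Round 1: pos1(id12) recv 95: fwd; pos2(id33) recv 12: drop; pos3(id72) recv 33: drop; pos0(id95) recv 72: drop
Round 2: pos2(id33) recv 95: fwd
Round 3: pos3(id72) recv 95: fwd
Round 4: pos0(id95) recv 95: ELECTED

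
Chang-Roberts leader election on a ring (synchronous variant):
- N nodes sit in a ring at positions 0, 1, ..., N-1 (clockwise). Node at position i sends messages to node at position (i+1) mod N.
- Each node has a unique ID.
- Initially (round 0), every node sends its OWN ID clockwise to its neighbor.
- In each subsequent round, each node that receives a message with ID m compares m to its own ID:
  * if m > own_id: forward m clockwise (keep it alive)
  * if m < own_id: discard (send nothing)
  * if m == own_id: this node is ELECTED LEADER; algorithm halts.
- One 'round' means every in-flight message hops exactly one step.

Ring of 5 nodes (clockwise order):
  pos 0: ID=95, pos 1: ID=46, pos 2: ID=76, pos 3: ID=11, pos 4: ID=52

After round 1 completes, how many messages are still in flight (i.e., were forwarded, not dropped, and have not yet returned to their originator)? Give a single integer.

Round 1: pos1(id46) recv 95: fwd; pos2(id76) recv 46: drop; pos3(id11) recv 76: fwd; pos4(id52) recv 11: drop; pos0(id95) recv 52: drop
After round 1: 2 messages still in flight

Answer: 2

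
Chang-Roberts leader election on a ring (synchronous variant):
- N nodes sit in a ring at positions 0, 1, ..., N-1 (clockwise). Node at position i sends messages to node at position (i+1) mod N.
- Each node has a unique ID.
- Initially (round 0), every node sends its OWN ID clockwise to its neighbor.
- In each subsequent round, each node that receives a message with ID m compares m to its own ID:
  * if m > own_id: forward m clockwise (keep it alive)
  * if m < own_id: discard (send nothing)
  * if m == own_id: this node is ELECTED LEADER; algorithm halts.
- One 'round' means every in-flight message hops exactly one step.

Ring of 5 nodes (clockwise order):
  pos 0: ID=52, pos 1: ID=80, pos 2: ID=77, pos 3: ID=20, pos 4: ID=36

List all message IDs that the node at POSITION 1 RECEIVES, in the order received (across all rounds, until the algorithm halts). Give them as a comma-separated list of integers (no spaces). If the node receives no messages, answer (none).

Round 1: pos1(id80) recv 52: drop; pos2(id77) recv 80: fwd; pos3(id20) recv 77: fwd; pos4(id36) recv 20: drop; pos0(id52) recv 36: drop
Round 2: pos3(id20) recv 80: fwd; pos4(id36) recv 77: fwd
Round 3: pos4(id36) recv 80: fwd; pos0(id52) recv 77: fwd
Round 4: pos0(id52) recv 80: fwd; pos1(id80) recv 77: drop
Round 5: pos1(id80) recv 80: ELECTED

Answer: 52,77,80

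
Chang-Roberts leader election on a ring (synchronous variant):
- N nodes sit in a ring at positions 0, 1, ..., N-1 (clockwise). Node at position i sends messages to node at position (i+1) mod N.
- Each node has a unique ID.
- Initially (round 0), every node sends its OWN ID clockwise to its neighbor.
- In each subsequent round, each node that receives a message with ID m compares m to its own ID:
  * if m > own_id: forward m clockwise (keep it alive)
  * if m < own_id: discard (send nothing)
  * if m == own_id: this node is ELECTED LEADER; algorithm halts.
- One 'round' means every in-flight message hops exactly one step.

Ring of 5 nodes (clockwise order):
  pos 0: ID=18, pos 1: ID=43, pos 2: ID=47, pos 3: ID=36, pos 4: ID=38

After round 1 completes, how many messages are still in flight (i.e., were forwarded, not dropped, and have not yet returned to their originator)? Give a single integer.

Answer: 2

Derivation:
Round 1: pos1(id43) recv 18: drop; pos2(id47) recv 43: drop; pos3(id36) recv 47: fwd; pos4(id38) recv 36: drop; pos0(id18) recv 38: fwd
After round 1: 2 messages still in flight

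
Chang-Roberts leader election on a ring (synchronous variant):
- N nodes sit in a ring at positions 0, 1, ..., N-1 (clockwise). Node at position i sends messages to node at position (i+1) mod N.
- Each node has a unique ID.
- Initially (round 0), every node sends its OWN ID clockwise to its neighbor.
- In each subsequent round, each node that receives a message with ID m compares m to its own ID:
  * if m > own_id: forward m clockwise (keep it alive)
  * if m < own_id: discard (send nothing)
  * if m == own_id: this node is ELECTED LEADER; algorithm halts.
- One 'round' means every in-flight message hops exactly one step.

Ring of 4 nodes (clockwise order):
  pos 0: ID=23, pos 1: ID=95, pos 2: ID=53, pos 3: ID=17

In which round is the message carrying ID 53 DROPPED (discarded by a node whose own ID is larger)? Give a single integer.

Answer: 3

Derivation:
Round 1: pos1(id95) recv 23: drop; pos2(id53) recv 95: fwd; pos3(id17) recv 53: fwd; pos0(id23) recv 17: drop
Round 2: pos3(id17) recv 95: fwd; pos0(id23) recv 53: fwd
Round 3: pos0(id23) recv 95: fwd; pos1(id95) recv 53: drop
Round 4: pos1(id95) recv 95: ELECTED
Message ID 53 originates at pos 2; dropped at pos 1 in round 3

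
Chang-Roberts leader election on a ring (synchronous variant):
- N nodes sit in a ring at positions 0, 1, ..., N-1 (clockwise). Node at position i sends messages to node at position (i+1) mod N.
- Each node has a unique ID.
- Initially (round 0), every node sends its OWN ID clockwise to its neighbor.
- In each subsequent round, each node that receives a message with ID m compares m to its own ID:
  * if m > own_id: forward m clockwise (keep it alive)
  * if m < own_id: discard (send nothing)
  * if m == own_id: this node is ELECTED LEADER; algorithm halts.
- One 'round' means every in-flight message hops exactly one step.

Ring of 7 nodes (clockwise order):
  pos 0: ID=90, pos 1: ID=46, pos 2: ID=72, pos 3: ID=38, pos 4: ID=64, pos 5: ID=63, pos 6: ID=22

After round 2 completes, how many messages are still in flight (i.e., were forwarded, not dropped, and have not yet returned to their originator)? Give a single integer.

Round 1: pos1(id46) recv 90: fwd; pos2(id72) recv 46: drop; pos3(id38) recv 72: fwd; pos4(id64) recv 38: drop; pos5(id63) recv 64: fwd; pos6(id22) recv 63: fwd; pos0(id90) recv 22: drop
Round 2: pos2(id72) recv 90: fwd; pos4(id64) recv 72: fwd; pos6(id22) recv 64: fwd; pos0(id90) recv 63: drop
After round 2: 3 messages still in flight

Answer: 3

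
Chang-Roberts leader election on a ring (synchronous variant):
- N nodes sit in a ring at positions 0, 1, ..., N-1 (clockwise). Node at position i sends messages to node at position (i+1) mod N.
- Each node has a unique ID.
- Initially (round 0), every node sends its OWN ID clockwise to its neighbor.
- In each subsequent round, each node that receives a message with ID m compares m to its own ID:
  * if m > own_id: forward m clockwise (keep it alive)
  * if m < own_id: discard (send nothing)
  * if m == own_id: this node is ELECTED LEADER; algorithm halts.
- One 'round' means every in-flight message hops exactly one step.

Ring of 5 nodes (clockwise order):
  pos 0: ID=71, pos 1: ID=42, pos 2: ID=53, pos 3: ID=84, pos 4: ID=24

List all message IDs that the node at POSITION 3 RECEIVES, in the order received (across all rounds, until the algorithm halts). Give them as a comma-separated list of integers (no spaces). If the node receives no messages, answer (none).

Round 1: pos1(id42) recv 71: fwd; pos2(id53) recv 42: drop; pos3(id84) recv 53: drop; pos4(id24) recv 84: fwd; pos0(id71) recv 24: drop
Round 2: pos2(id53) recv 71: fwd; pos0(id71) recv 84: fwd
Round 3: pos3(id84) recv 71: drop; pos1(id42) recv 84: fwd
Round 4: pos2(id53) recv 84: fwd
Round 5: pos3(id84) recv 84: ELECTED

Answer: 53,71,84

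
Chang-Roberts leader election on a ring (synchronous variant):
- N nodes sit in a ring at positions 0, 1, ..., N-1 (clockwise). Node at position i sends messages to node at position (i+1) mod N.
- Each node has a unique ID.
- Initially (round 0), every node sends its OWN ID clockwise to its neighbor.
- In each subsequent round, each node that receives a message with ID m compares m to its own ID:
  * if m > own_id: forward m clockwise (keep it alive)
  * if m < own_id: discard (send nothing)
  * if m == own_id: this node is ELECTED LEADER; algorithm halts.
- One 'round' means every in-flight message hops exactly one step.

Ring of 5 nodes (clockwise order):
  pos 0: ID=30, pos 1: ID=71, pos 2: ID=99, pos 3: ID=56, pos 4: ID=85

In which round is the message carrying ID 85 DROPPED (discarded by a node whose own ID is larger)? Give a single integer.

Round 1: pos1(id71) recv 30: drop; pos2(id99) recv 71: drop; pos3(id56) recv 99: fwd; pos4(id85) recv 56: drop; pos0(id30) recv 85: fwd
Round 2: pos4(id85) recv 99: fwd; pos1(id71) recv 85: fwd
Round 3: pos0(id30) recv 99: fwd; pos2(id99) recv 85: drop
Round 4: pos1(id71) recv 99: fwd
Round 5: pos2(id99) recv 99: ELECTED
Message ID 85 originates at pos 4; dropped at pos 2 in round 3

Answer: 3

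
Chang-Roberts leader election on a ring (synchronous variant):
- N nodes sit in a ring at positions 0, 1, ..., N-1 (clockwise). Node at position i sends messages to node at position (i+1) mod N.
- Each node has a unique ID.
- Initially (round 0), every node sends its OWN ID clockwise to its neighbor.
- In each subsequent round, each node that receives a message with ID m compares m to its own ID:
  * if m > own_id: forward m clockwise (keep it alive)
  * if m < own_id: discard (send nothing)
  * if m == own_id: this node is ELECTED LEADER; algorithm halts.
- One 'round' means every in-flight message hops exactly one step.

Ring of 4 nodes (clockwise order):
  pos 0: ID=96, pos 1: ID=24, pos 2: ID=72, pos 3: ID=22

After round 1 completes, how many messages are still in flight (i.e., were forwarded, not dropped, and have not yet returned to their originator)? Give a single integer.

Round 1: pos1(id24) recv 96: fwd; pos2(id72) recv 24: drop; pos3(id22) recv 72: fwd; pos0(id96) recv 22: drop
After round 1: 2 messages still in flight

Answer: 2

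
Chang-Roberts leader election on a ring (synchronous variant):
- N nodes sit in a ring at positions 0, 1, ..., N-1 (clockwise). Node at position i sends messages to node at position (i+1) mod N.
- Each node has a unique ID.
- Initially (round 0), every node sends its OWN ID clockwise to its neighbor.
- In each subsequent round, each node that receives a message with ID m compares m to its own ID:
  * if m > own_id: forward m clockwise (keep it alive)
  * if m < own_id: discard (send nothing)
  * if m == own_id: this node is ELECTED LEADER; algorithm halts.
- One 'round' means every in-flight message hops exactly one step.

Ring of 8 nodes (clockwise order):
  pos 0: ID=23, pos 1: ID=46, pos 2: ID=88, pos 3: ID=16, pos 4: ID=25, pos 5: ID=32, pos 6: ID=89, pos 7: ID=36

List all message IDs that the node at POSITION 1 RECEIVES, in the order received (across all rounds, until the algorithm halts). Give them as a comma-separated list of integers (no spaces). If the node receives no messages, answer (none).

Round 1: pos1(id46) recv 23: drop; pos2(id88) recv 46: drop; pos3(id16) recv 88: fwd; pos4(id25) recv 16: drop; pos5(id32) recv 25: drop; pos6(id89) recv 32: drop; pos7(id36) recv 89: fwd; pos0(id23) recv 36: fwd
Round 2: pos4(id25) recv 88: fwd; pos0(id23) recv 89: fwd; pos1(id46) recv 36: drop
Round 3: pos5(id32) recv 88: fwd; pos1(id46) recv 89: fwd
Round 4: pos6(id89) recv 88: drop; pos2(id88) recv 89: fwd
Round 5: pos3(id16) recv 89: fwd
Round 6: pos4(id25) recv 89: fwd
Round 7: pos5(id32) recv 89: fwd
Round 8: pos6(id89) recv 89: ELECTED

Answer: 23,36,89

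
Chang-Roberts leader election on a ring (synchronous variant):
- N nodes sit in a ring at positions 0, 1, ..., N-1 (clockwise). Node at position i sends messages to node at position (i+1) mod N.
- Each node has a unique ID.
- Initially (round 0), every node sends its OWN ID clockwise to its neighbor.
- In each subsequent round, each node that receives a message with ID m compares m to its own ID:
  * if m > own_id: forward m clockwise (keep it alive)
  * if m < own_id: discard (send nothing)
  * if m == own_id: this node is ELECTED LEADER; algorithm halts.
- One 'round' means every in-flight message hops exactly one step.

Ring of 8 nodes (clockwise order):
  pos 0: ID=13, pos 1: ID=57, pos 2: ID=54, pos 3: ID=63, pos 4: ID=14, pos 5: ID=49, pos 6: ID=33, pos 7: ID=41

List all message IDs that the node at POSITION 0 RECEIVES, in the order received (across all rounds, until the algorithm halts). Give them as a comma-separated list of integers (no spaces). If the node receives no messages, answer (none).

Round 1: pos1(id57) recv 13: drop; pos2(id54) recv 57: fwd; pos3(id63) recv 54: drop; pos4(id14) recv 63: fwd; pos5(id49) recv 14: drop; pos6(id33) recv 49: fwd; pos7(id41) recv 33: drop; pos0(id13) recv 41: fwd
Round 2: pos3(id63) recv 57: drop; pos5(id49) recv 63: fwd; pos7(id41) recv 49: fwd; pos1(id57) recv 41: drop
Round 3: pos6(id33) recv 63: fwd; pos0(id13) recv 49: fwd
Round 4: pos7(id41) recv 63: fwd; pos1(id57) recv 49: drop
Round 5: pos0(id13) recv 63: fwd
Round 6: pos1(id57) recv 63: fwd
Round 7: pos2(id54) recv 63: fwd
Round 8: pos3(id63) recv 63: ELECTED

Answer: 41,49,63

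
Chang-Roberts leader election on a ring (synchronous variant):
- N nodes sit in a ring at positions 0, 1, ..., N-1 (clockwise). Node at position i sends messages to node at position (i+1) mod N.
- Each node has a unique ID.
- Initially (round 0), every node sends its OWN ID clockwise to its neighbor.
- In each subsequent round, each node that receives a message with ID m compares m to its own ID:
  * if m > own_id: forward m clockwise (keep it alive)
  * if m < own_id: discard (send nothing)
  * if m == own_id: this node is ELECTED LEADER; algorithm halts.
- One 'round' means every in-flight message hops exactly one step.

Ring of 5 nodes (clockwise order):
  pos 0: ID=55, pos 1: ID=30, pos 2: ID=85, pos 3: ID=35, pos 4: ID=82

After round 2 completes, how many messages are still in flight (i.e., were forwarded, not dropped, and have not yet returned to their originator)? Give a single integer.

Answer: 2

Derivation:
Round 1: pos1(id30) recv 55: fwd; pos2(id85) recv 30: drop; pos3(id35) recv 85: fwd; pos4(id82) recv 35: drop; pos0(id55) recv 82: fwd
Round 2: pos2(id85) recv 55: drop; pos4(id82) recv 85: fwd; pos1(id30) recv 82: fwd
After round 2: 2 messages still in flight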